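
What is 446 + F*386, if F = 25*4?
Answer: 39046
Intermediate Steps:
F = 100
446 + F*386 = 446 + 100*386 = 446 + 38600 = 39046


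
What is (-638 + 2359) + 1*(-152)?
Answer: 1569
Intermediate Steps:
(-638 + 2359) + 1*(-152) = 1721 - 152 = 1569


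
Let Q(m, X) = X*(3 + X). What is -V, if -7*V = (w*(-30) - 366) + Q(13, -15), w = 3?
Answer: -276/7 ≈ -39.429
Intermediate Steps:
V = 276/7 (V = -((3*(-30) - 366) - 15*(3 - 15))/7 = -((-90 - 366) - 15*(-12))/7 = -(-456 + 180)/7 = -⅐*(-276) = 276/7 ≈ 39.429)
-V = -1*276/7 = -276/7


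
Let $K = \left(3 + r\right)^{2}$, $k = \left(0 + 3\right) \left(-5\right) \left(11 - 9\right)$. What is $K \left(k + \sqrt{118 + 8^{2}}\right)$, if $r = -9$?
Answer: $-1080 + 36 \sqrt{182} \approx -594.33$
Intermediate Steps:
$k = -30$ ($k = 3 \left(-5\right) 2 = \left(-15\right) 2 = -30$)
$K = 36$ ($K = \left(3 - 9\right)^{2} = \left(-6\right)^{2} = 36$)
$K \left(k + \sqrt{118 + 8^{2}}\right) = 36 \left(-30 + \sqrt{118 + 8^{2}}\right) = 36 \left(-30 + \sqrt{118 + 64}\right) = 36 \left(-30 + \sqrt{182}\right) = -1080 + 36 \sqrt{182}$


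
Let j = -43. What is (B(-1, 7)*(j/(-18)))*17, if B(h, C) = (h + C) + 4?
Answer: 3655/9 ≈ 406.11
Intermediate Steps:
B(h, C) = 4 + C + h (B(h, C) = (C + h) + 4 = 4 + C + h)
(B(-1, 7)*(j/(-18)))*17 = ((4 + 7 - 1)*(-43/(-18)))*17 = (10*(-43*(-1/18)))*17 = (10*(43/18))*17 = (215/9)*17 = 3655/9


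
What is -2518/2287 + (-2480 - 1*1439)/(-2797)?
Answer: 1919907/6396739 ≈ 0.30014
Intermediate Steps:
-2518/2287 + (-2480 - 1*1439)/(-2797) = -2518*1/2287 + (-2480 - 1439)*(-1/2797) = -2518/2287 - 3919*(-1/2797) = -2518/2287 + 3919/2797 = 1919907/6396739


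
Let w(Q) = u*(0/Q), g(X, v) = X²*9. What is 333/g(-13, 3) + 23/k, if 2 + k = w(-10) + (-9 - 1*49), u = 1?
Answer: -1667/10140 ≈ -0.16440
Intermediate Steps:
g(X, v) = 9*X²
w(Q) = 0 (w(Q) = 1*(0/Q) = 1*0 = 0)
k = -60 (k = -2 + (0 + (-9 - 1*49)) = -2 + (0 + (-9 - 49)) = -2 + (0 - 58) = -2 - 58 = -60)
333/g(-13, 3) + 23/k = 333/((9*(-13)²)) + 23/(-60) = 333/((9*169)) + 23*(-1/60) = 333/1521 - 23/60 = 333*(1/1521) - 23/60 = 37/169 - 23/60 = -1667/10140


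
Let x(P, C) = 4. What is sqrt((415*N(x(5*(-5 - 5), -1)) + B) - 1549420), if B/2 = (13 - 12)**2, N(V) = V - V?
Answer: I*sqrt(1549418) ≈ 1244.8*I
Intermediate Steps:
N(V) = 0
B = 2 (B = 2*(13 - 12)**2 = 2*1**2 = 2*1 = 2)
sqrt((415*N(x(5*(-5 - 5), -1)) + B) - 1549420) = sqrt((415*0 + 2) - 1549420) = sqrt((0 + 2) - 1549420) = sqrt(2 - 1549420) = sqrt(-1549418) = I*sqrt(1549418)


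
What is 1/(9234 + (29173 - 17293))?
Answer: 1/21114 ≈ 4.7362e-5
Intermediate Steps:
1/(9234 + (29173 - 17293)) = 1/(9234 + 11880) = 1/21114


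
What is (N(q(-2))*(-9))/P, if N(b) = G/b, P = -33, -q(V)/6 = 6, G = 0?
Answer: 0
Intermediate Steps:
q(V) = -36 (q(V) = -6*6 = -36)
N(b) = 0 (N(b) = 0/b = 0)
(N(q(-2))*(-9))/P = (0*(-9))/(-33) = 0*(-1/33) = 0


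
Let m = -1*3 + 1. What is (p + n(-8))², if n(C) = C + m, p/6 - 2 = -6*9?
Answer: 103684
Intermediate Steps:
p = -312 (p = 12 + 6*(-6*9) = 12 + 6*(-54) = 12 - 324 = -312)
m = -2 (m = -3 + 1 = -2)
n(C) = -2 + C (n(C) = C - 2 = -2 + C)
(p + n(-8))² = (-312 + (-2 - 8))² = (-312 - 10)² = (-322)² = 103684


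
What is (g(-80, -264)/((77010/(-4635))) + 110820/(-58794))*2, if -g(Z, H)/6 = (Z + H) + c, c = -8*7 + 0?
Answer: -7361763380/25154033 ≈ -292.67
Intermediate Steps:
c = -56 (c = -56 + 0 = -56)
g(Z, H) = 336 - 6*H - 6*Z (g(Z, H) = -6*((Z + H) - 56) = -6*((H + Z) - 56) = -6*(-56 + H + Z) = 336 - 6*H - 6*Z)
(g(-80, -264)/((77010/(-4635))) + 110820/(-58794))*2 = ((336 - 6*(-264) - 6*(-80))/((77010/(-4635))) + 110820/(-58794))*2 = ((336 + 1584 + 480)/((77010*(-1/4635))) + 110820*(-1/58794))*2 = (2400/(-5134/309) - 18470/9799)*2 = (2400*(-309/5134) - 18470/9799)*2 = (-370800/2567 - 18470/9799)*2 = -3680881690/25154033*2 = -7361763380/25154033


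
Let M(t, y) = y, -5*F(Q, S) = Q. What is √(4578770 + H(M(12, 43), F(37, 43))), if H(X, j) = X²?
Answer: √4580619 ≈ 2140.2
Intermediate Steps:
F(Q, S) = -Q/5
√(4578770 + H(M(12, 43), F(37, 43))) = √(4578770 + 43²) = √(4578770 + 1849) = √4580619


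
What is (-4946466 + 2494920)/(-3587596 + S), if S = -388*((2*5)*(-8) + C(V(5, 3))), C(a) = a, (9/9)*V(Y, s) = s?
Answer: 1225773/1778860 ≈ 0.68908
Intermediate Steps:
V(Y, s) = s
S = 29876 (S = -388*((2*5)*(-8) + 3) = -388*(10*(-8) + 3) = -388*(-80 + 3) = -388*(-77) = 29876)
(-4946466 + 2494920)/(-3587596 + S) = (-4946466 + 2494920)/(-3587596 + 29876) = -2451546/(-3557720) = -2451546*(-1/3557720) = 1225773/1778860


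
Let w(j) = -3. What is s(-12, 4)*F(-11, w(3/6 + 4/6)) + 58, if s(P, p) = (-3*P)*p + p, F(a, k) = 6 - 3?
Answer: 502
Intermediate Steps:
F(a, k) = 3
s(P, p) = p - 3*P*p (s(P, p) = -3*P*p + p = p - 3*P*p)
s(-12, 4)*F(-11, w(3/6 + 4/6)) + 58 = (4*(1 - 3*(-12)))*3 + 58 = (4*(1 + 36))*3 + 58 = (4*37)*3 + 58 = 148*3 + 58 = 444 + 58 = 502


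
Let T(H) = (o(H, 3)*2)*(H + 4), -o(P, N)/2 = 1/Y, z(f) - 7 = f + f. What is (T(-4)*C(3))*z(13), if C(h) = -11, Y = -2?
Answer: 0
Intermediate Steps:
z(f) = 7 + 2*f (z(f) = 7 + (f + f) = 7 + 2*f)
o(P, N) = 1 (o(P, N) = -2/(-2) = -2*(-½) = 1)
T(H) = 8 + 2*H (T(H) = (1*2)*(H + 4) = 2*(4 + H) = 8 + 2*H)
(T(-4)*C(3))*z(13) = ((8 + 2*(-4))*(-11))*(7 + 2*13) = ((8 - 8)*(-11))*(7 + 26) = (0*(-11))*33 = 0*33 = 0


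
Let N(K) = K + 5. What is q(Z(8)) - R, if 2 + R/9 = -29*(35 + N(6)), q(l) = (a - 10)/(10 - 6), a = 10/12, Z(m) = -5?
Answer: 288521/24 ≈ 12022.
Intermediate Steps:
N(K) = 5 + K
a = ⅚ (a = 10*(1/12) = ⅚ ≈ 0.83333)
q(l) = -55/24 (q(l) = (⅚ - 10)/(10 - 6) = -55/6/4 = -55/6*¼ = -55/24)
R = -12024 (R = -18 + 9*(-29*(35 + (5 + 6))) = -18 + 9*(-29*(35 + 11)) = -18 + 9*(-29*46) = -18 + 9*(-1334) = -18 - 12006 = -12024)
q(Z(8)) - R = -55/24 - 1*(-12024) = -55/24 + 12024 = 288521/24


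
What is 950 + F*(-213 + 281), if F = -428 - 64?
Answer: -32506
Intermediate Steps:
F = -492
950 + F*(-213 + 281) = 950 - 492*(-213 + 281) = 950 - 492*68 = 950 - 33456 = -32506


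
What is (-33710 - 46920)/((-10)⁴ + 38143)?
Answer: -80630/48143 ≈ -1.6748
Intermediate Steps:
(-33710 - 46920)/((-10)⁴ + 38143) = -80630/(10000 + 38143) = -80630/48143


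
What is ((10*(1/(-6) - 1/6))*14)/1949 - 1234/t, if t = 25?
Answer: -7218698/146175 ≈ -49.384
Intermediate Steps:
((10*(1/(-6) - 1/6))*14)/1949 - 1234/t = ((10*(1/(-6) - 1/6))*14)/1949 - 1234/25 = ((10*(1*(-1/6) - 1*1/6))*14)*(1/1949) - 1234*1/25 = ((10*(-1/6 - 1/6))*14)*(1/1949) - 1234/25 = ((10*(-1/3))*14)*(1/1949) - 1234/25 = -10/3*14*(1/1949) - 1234/25 = -140/3*1/1949 - 1234/25 = -140/5847 - 1234/25 = -7218698/146175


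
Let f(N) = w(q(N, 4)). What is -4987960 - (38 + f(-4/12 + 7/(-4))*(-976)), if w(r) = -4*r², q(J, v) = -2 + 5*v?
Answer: -6252894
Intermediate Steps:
f(N) = -1296 (f(N) = -4*(-2 + 5*4)² = -4*(-2 + 20)² = -4*18² = -4*324 = -1296)
-4987960 - (38 + f(-4/12 + 7/(-4))*(-976)) = -4987960 - (38 - 1296*(-976)) = -4987960 - (38 + 1264896) = -4987960 - 1*1264934 = -4987960 - 1264934 = -6252894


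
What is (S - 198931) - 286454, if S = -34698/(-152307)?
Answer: -24642499499/50769 ≈ -4.8539e+5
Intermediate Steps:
S = 11566/50769 (S = -34698*(-1/152307) = 11566/50769 ≈ 0.22782)
(S - 198931) - 286454 = (11566/50769 - 198931) - 286454 = -10099516373/50769 - 286454 = -24642499499/50769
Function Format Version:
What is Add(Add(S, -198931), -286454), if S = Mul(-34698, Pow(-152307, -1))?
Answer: Rational(-24642499499, 50769) ≈ -4.8539e+5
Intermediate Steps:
S = Rational(11566, 50769) (S = Mul(-34698, Rational(-1, 152307)) = Rational(11566, 50769) ≈ 0.22782)
Add(Add(S, -198931), -286454) = Add(Add(Rational(11566, 50769), -198931), -286454) = Add(Rational(-10099516373, 50769), -286454) = Rational(-24642499499, 50769)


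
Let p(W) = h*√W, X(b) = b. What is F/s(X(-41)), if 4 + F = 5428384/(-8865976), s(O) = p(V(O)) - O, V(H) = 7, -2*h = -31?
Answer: 838291904/3324741 - 316915232*√7/3324741 ≈ -0.056241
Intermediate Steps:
h = 31/2 (h = -½*(-31) = 31/2 ≈ 15.500)
p(W) = 31*√W/2
s(O) = -O + 31*√7/2 (s(O) = 31*√7/2 - O = -O + 31*√7/2)
F = -5111536/1108247 (F = -4 + 5428384/(-8865976) = -4 + 5428384*(-1/8865976) = -4 - 678548/1108247 = -5111536/1108247 ≈ -4.6123)
F/s(X(-41)) = -5111536/(1108247*(-1*(-41) + 31*√7/2)) = -5111536/(1108247*(41 + 31*√7/2))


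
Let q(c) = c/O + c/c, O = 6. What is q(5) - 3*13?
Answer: -223/6 ≈ -37.167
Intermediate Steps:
q(c) = 1 + c/6 (q(c) = c/6 + c/c = c*(1/6) + 1 = c/6 + 1 = 1 + c/6)
q(5) - 3*13 = (1 + (1/6)*5) - 3*13 = (1 + 5/6) - 39 = 11/6 - 39 = -223/6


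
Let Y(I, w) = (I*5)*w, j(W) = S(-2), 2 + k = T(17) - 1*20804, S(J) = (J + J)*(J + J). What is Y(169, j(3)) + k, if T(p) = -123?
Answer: -7409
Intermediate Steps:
S(J) = 4*J² (S(J) = (2*J)*(2*J) = 4*J²)
k = -20929 (k = -2 + (-123 - 1*20804) = -2 + (-123 - 20804) = -2 - 20927 = -20929)
j(W) = 16 (j(W) = 4*(-2)² = 4*4 = 16)
Y(I, w) = 5*I*w (Y(I, w) = (5*I)*w = 5*I*w)
Y(169, j(3)) + k = 5*169*16 - 20929 = 13520 - 20929 = -7409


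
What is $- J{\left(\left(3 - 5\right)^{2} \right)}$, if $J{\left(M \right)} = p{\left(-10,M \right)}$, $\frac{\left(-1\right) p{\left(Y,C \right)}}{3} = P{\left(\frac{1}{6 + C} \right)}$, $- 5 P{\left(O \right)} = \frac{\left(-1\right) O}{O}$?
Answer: $\frac{3}{5} \approx 0.6$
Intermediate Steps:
$P{\left(O \right)} = \frac{1}{5}$ ($P{\left(O \right)} = - \frac{- O \frac{1}{O}}{5} = \left(- \frac{1}{5}\right) \left(-1\right) = \frac{1}{5}$)
$p{\left(Y,C \right)} = - \frac{3}{5}$ ($p{\left(Y,C \right)} = \left(-3\right) \frac{1}{5} = - \frac{3}{5}$)
$J{\left(M \right)} = - \frac{3}{5}$
$- J{\left(\left(3 - 5\right)^{2} \right)} = \left(-1\right) \left(- \frac{3}{5}\right) = \frac{3}{5}$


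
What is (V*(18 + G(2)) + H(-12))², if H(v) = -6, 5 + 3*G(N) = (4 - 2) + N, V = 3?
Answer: 2209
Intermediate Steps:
G(N) = -1 + N/3 (G(N) = -5/3 + ((4 - 2) + N)/3 = -5/3 + (2 + N)/3 = -5/3 + (⅔ + N/3) = -1 + N/3)
(V*(18 + G(2)) + H(-12))² = (3*(18 + (-1 + (⅓)*2)) - 6)² = (3*(18 + (-1 + ⅔)) - 6)² = (3*(18 - ⅓) - 6)² = (3*(53/3) - 6)² = (53 - 6)² = 47² = 2209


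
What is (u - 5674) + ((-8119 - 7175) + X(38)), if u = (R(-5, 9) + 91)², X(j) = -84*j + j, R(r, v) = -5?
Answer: -16726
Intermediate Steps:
X(j) = -83*j
u = 7396 (u = (-5 + 91)² = 86² = 7396)
(u - 5674) + ((-8119 - 7175) + X(38)) = (7396 - 5674) + ((-8119 - 7175) - 83*38) = 1722 + (-15294 - 3154) = 1722 - 18448 = -16726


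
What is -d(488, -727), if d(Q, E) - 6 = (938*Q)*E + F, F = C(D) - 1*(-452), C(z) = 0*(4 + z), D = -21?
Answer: 332779430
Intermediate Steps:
C(z) = 0
F = 452 (F = 0 - 1*(-452) = 0 + 452 = 452)
d(Q, E) = 458 + 938*E*Q (d(Q, E) = 6 + ((938*Q)*E + 452) = 6 + (938*E*Q + 452) = 6 + (452 + 938*E*Q) = 458 + 938*E*Q)
-d(488, -727) = -(458 + 938*(-727)*488) = -(458 - 332779888) = -1*(-332779430) = 332779430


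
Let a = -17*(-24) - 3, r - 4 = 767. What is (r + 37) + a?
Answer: 1213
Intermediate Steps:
r = 771 (r = 4 + 767 = 771)
a = 405 (a = 408 - 3 = 405)
(r + 37) + a = (771 + 37) + 405 = 808 + 405 = 1213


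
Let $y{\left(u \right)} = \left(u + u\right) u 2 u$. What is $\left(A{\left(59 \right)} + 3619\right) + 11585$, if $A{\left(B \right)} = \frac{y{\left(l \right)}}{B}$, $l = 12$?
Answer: $\frac{903948}{59} \approx 15321.0$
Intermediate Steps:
$y{\left(u \right)} = 4 u^{3}$ ($y{\left(u \right)} = 2 u 2 u u = 2 u 2 u^{2} = 4 u^{3}$)
$A{\left(B \right)} = \frac{6912}{B}$ ($A{\left(B \right)} = \frac{4 \cdot 12^{3}}{B} = \frac{4 \cdot 1728}{B} = \frac{6912}{B}$)
$\left(A{\left(59 \right)} + 3619\right) + 11585 = \left(\frac{6912}{59} + 3619\right) + 11585 = \frac{220433}{59} + 11585 = \frac{903948}{59}$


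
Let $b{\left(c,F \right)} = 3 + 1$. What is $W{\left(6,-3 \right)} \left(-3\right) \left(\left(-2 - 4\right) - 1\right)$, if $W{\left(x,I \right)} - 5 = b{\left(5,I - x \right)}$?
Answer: $189$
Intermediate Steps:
$b{\left(c,F \right)} = 4$
$W{\left(x,I \right)} = 9$ ($W{\left(x,I \right)} = 5 + 4 = 9$)
$W{\left(6,-3 \right)} \left(-3\right) \left(\left(-2 - 4\right) - 1\right) = 9 \left(-3\right) \left(\left(-2 - 4\right) - 1\right) = - 27 \left(-6 - 1\right) = \left(-27\right) \left(-7\right) = 189$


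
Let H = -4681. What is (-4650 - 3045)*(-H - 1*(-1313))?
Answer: -46123830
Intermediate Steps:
(-4650 - 3045)*(-H - 1*(-1313)) = (-4650 - 3045)*(-1*(-4681) - 1*(-1313)) = -7695*(4681 + 1313) = -7695*5994 = -46123830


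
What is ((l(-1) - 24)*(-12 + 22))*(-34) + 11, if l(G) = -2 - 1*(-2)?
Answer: 8171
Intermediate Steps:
l(G) = 0 (l(G) = -2 + 2 = 0)
((l(-1) - 24)*(-12 + 22))*(-34) + 11 = ((0 - 24)*(-12 + 22))*(-34) + 11 = -24*10*(-34) + 11 = -240*(-34) + 11 = 8160 + 11 = 8171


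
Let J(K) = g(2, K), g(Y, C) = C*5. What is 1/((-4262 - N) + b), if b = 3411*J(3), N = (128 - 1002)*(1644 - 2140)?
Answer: -1/386601 ≈ -2.5866e-6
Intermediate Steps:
g(Y, C) = 5*C
N = 433504 (N = -874*(-496) = 433504)
J(K) = 5*K
b = 51165 (b = 3411*(5*3) = 3411*15 = 51165)
1/((-4262 - N) + b) = 1/((-4262 - 1*433504) + 51165) = 1/((-4262 - 433504) + 51165) = 1/(-437766 + 51165) = 1/(-386601) = -1/386601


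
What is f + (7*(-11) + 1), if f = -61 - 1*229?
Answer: -366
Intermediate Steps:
f = -290 (f = -61 - 229 = -290)
f + (7*(-11) + 1) = -290 + (7*(-11) + 1) = -290 + (-77 + 1) = -290 - 76 = -366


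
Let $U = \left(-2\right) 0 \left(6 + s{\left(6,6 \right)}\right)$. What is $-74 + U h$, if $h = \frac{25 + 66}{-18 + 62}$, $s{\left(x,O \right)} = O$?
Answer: $-74$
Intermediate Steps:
$U = 0$ ($U = \left(-2\right) 0 \left(6 + 6\right) = 0 \cdot 12 = 0$)
$h = \frac{91}{44} \approx 2.0682$
$-74 + U h = -74 + 0 \cdot \frac{91}{44} = -74 + 0 = -74$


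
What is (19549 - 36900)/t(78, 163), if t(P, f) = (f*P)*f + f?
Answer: -17351/2072545 ≈ -0.0083718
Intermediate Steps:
t(P, f) = f + P*f**2 (t(P, f) = (P*f)*f + f = P*f**2 + f = f + P*f**2)
(19549 - 36900)/t(78, 163) = (19549 - 36900)/((163*(1 + 78*163))) = -17351*1/(163*(1 + 12714)) = -17351/(163*12715) = -17351/2072545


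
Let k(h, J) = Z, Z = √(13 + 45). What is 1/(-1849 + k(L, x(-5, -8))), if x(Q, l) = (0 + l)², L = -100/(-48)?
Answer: -1849/3418743 - √58/3418743 ≈ -0.00054307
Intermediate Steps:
L = 25/12 (L = -100*(-1/48) = 25/12 ≈ 2.0833)
Z = √58 ≈ 7.6158
x(Q, l) = l²
k(h, J) = √58
1/(-1849 + k(L, x(-5, -8))) = 1/(-1849 + √58)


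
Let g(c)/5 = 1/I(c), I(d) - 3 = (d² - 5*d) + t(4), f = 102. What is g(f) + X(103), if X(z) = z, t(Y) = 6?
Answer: 1020014/9903 ≈ 103.00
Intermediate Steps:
I(d) = 9 + d² - 5*d (I(d) = 3 + ((d² - 5*d) + 6) = 3 + (6 + d² - 5*d) = 9 + d² - 5*d)
g(c) = 5/(9 + c² - 5*c)
g(f) + X(103) = 5/(9 + 102² - 5*102) + 103 = 5/(9 + 10404 - 510) + 103 = 5/9903 + 103 = 1020014/9903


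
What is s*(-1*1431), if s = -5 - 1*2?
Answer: 10017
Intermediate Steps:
s = -7 (s = -5 - 2 = -7)
s*(-1*1431) = -(-7)*1431 = -7*(-1431) = 10017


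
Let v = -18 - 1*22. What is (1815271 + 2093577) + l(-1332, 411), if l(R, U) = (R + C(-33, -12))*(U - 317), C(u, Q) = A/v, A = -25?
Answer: 15134795/4 ≈ 3.7837e+6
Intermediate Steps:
v = -40 (v = -18 - 22 = -40)
C(u, Q) = 5/8 (C(u, Q) = -25/(-40) = -25*(-1/40) = 5/8)
l(R, U) = (-317 + U)*(5/8 + R) (l(R, U) = (R + 5/8)*(U - 317) = (5/8 + R)*(-317 + U) = (-317 + U)*(5/8 + R))
(1815271 + 2093577) + l(-1332, 411) = (1815271 + 2093577) + (-1585/8 - 317*(-1332) + (5/8)*411 - 1332*411) = 3908848 + (-1585/8 + 422244 + 2055/8 - 547452) = 3908848 - 500597/4 = 15134795/4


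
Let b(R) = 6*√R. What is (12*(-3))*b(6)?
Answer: -216*√6 ≈ -529.09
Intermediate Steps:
(12*(-3))*b(6) = (12*(-3))*(6*√6) = -216*√6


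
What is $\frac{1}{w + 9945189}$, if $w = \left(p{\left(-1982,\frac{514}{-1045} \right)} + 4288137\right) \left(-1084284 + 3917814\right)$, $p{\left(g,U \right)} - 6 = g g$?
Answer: $\frac{1}{23281615683699} \approx 4.2952 \cdot 10^{-14}$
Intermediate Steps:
$p{\left(g,U \right)} = 6 + g^{2}$ ($p{\left(g,U \right)} = 6 + g g = 6 + g^{2}$)
$w = 23281605738510$ ($w = \left(\left(6 + \left(-1982\right)^{2}\right) + 4288137\right) \left(-1084284 + 3917814\right) = \left(\left(6 + 3928324\right) + 4288137\right) 2833530 = \left(3928330 + 4288137\right) 2833530 = 8216467 \cdot 2833530 = 23281605738510$)
$\frac{1}{w + 9945189} = \frac{1}{23281605738510 + 9945189} = \frac{1}{23281615683699}$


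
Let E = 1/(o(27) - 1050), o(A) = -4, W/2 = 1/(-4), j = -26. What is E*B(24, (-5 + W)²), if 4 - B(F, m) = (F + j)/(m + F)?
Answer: -438/114359 ≈ -0.0038300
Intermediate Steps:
W = -½ (W = 2*(1/(-4)) = 2*(1*(-¼)) = 2*(-¼) = -½ ≈ -0.50000)
B(F, m) = 4 - (-26 + F)/(F + m) (B(F, m) = 4 - (F - 26)/(m + F) = 4 - (-26 + F)/(F + m))
E = -1/1054 (E = 1/(-4 - 1050) = 1/(-1054) = -1/1054 ≈ -0.00094877)
E*B(24, (-5 + W)²) = -(26 + 3*24 + 4*(-5 - ½)²)/(1054*(24 + (-5 - ½)²)) = -(26 + 72 + 4*(-11/2)²)/(1054*(24 + (-11/2)²)) = -(26 + 72 + 4*(121/4))/(1054*(24 + 121/4)) = -(26 + 72 + 121)/(1054*217/4) = -2*219/114359 = -1/1054*876/217 = -438/114359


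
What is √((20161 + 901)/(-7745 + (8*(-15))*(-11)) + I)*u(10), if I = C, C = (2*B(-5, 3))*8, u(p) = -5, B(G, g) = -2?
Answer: -I*√58252134/257 ≈ -29.698*I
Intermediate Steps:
C = -32 (C = (2*(-2))*8 = -4*8 = -32)
I = -32
√((20161 + 901)/(-7745 + (8*(-15))*(-11)) + I)*u(10) = √((20161 + 901)/(-7745 + (8*(-15))*(-11)) - 32)*(-5) = √(21062/(-7745 - 120*(-11)) - 32)*(-5) = √(21062/(-7745 + 1320) - 32)*(-5) = √(21062/(-6425) - 32)*(-5) = √(21062*(-1/6425) - 32)*(-5) = √(-21062/6425 - 32)*(-5) = √(-226662/6425)*(-5) = (I*√58252134/1285)*(-5) = -I*√58252134/257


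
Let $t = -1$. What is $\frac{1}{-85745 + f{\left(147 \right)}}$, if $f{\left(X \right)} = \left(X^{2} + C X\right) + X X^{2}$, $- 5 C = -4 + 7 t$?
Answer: $\frac{5}{15563552} \approx 3.2126 \cdot 10^{-7}$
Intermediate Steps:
$C = \frac{11}{5}$ ($C = - \frac{-4 + 7 \left(-1\right)}{5} = - \frac{-4 - 7}{5} = \left(- \frac{1}{5}\right) \left(-11\right) = \frac{11}{5} \approx 2.2$)
$f{\left(X \right)} = X^{2} + X^{3} + \frac{11 X}{5}$ ($f{\left(X \right)} = \left(X^{2} + \frac{11 X}{5}\right) + X X^{2} = \left(X^{2} + \frac{11 X}{5}\right) + X^{3} = X^{2} + X^{3} + \frac{11 X}{5}$)
$\frac{1}{-85745 + f{\left(147 \right)}} = \frac{1}{-85745 + 147 \left(\frac{11}{5} + 147 + 147^{2}\right)} = \frac{1}{-85745 + 147 \left(\frac{11}{5} + 147 + 21609\right)} = \frac{1}{-85745 + 147 \cdot \frac{108791}{5}} = \frac{1}{-85745 + \frac{15992277}{5}} = \frac{1}{\frac{15563552}{5}} = \frac{5}{15563552}$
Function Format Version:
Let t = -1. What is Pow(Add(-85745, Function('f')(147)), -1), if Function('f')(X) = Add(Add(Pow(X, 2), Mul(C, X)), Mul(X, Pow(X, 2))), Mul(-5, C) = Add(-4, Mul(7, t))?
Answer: Rational(5, 15563552) ≈ 3.2126e-7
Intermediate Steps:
C = Rational(11, 5) (C = Mul(Rational(-1, 5), Add(-4, Mul(7, -1))) = Mul(Rational(-1, 5), Add(-4, -7)) = Mul(Rational(-1, 5), -11) = Rational(11, 5) ≈ 2.2000)
Function('f')(X) = Add(Pow(X, 2), Pow(X, 3), Mul(Rational(11, 5), X)) (Function('f')(X) = Add(Add(Pow(X, 2), Mul(Rational(11, 5), X)), Mul(X, Pow(X, 2))) = Add(Add(Pow(X, 2), Mul(Rational(11, 5), X)), Pow(X, 3)) = Add(Pow(X, 2), Pow(X, 3), Mul(Rational(11, 5), X)))
Pow(Add(-85745, Function('f')(147)), -1) = Pow(Add(-85745, Mul(147, Add(Rational(11, 5), 147, Pow(147, 2)))), -1) = Pow(Add(-85745, Mul(147, Add(Rational(11, 5), 147, 21609))), -1) = Pow(Add(-85745, Mul(147, Rational(108791, 5))), -1) = Pow(Add(-85745, Rational(15992277, 5)), -1) = Pow(Rational(15563552, 5), -1) = Rational(5, 15563552)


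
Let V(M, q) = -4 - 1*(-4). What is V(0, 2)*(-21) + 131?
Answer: 131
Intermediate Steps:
V(M, q) = 0 (V(M, q) = -4 + 4 = 0)
V(0, 2)*(-21) + 131 = 0*(-21) + 131 = 0 + 131 = 131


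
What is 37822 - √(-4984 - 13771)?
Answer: 37822 - 11*I*√155 ≈ 37822.0 - 136.95*I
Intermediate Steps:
37822 - √(-4984 - 13771) = 37822 - √(-18755) = 37822 - 11*I*√155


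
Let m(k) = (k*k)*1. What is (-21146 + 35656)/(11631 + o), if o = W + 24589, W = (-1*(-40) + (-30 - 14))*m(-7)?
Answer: 7255/18012 ≈ 0.40279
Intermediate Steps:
m(k) = k**2 (m(k) = k**2*1 = k**2)
W = -196 (W = (-1*(-40) + (-30 - 14))*(-7)**2 = (40 - 44)*49 = -4*49 = -196)
o = 24393 (o = -196 + 24589 = 24393)
(-21146 + 35656)/(11631 + o) = (-21146 + 35656)/(11631 + 24393) = 14510/36024 = 14510*(1/36024) = 7255/18012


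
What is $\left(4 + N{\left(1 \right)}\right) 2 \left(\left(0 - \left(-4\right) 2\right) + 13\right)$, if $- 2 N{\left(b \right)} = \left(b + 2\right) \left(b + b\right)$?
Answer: $42$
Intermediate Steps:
$N{\left(b \right)} = - b \left(2 + b\right)$ ($N{\left(b \right)} = - \frac{\left(b + 2\right) \left(b + b\right)}{2} = - \frac{\left(2 + b\right) 2 b}{2} = - \frac{2 b \left(2 + b\right)}{2} = - b \left(2 + b\right)$)
$\left(4 + N{\left(1 \right)}\right) 2 \left(\left(0 - \left(-4\right) 2\right) + 13\right) = \left(4 - 1 \left(2 + 1\right)\right) 2 \left(\left(0 - \left(-4\right) 2\right) + 13\right) = \left(4 - 1 \cdot 3\right) 2 \left(\left(0 - -8\right) + 13\right) = \left(4 - 3\right) 2 \left(\left(0 + 8\right) + 13\right) = 1 \cdot 2 \left(8 + 13\right) = 2 \cdot 21 = 42$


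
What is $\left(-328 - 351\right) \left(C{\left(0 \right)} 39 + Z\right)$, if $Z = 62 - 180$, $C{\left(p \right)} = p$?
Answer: $80122$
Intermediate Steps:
$Z = -118$ ($Z = 62 - 180 = -118$)
$\left(-328 - 351\right) \left(C{\left(0 \right)} 39 + Z\right) = \left(-328 - 351\right) \left(0 \cdot 39 - 118\right) = - 679 \left(0 - 118\right) = \left(-679\right) \left(-118\right) = 80122$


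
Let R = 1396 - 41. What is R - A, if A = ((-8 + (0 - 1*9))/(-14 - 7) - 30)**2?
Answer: 221786/441 ≈ 502.92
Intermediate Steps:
R = 1355
A = 375769/441 (A = ((-8 + (0 - 9))/(-21) - 30)**2 = ((-8 - 9)*(-1/21) - 30)**2 = (-17*(-1/21) - 30)**2 = (17/21 - 30)**2 = (-613/21)**2 = 375769/441 ≈ 852.08)
R - A = 1355 - 1*375769/441 = 1355 - 375769/441 = 221786/441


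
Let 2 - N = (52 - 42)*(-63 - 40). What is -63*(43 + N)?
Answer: -67725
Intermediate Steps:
N = 1032 (N = 2 - (52 - 42)*(-63 - 40) = 2 - 10*(-103) = 2 - 1*(-1030) = 2 + 1030 = 1032)
-63*(43 + N) = -63*(43 + 1032) = -63*1075 = -67725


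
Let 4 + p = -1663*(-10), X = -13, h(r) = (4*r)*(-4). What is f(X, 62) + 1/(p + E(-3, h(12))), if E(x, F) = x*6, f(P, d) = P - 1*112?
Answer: -2075999/16608 ≈ -125.00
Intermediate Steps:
h(r) = -16*r
p = 16626 (p = -4 - 1663*(-10) = -4 + 16630 = 16626)
f(P, d) = -112 + P (f(P, d) = P - 112 = -112 + P)
E(x, F) = 6*x
f(X, 62) + 1/(p + E(-3, h(12))) = (-112 - 13) + 1/(16626 + 6*(-3)) = -125 + 1/(16626 - 18) = -125 + 1/16608 = -2075999/16608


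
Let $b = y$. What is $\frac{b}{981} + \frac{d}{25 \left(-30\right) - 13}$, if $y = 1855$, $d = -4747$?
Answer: $\frac{55708}{6867} \approx 8.1124$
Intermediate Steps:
$b = 1855$
$\frac{b}{981} + \frac{d}{25 \left(-30\right) - 13} = \frac{1855}{981} - \frac{4747}{25 \left(-30\right) - 13} = 1855 \cdot \frac{1}{981} - \frac{4747}{-750 - 13} = \frac{1855}{981} - \frac{4747}{-763} = \frac{1855}{981} - - \frac{4747}{763} = \frac{1855}{981} + \frac{4747}{763} = \frac{55708}{6867}$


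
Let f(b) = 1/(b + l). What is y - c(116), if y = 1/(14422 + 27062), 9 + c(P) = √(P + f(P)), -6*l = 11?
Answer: 373357/41484 - √54434210/685 ≈ -1.7707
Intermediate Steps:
l = -11/6 (l = -⅙*11 = -11/6 ≈ -1.8333)
f(b) = 1/(-11/6 + b) (f(b) = 1/(b - 11/6) = 1/(-11/6 + b))
c(P) = -9 + √(P + 6/(-11 + 6*P))
y = 1/41484 ≈ 2.4106e-5
y - c(116) = 1/41484 - (-9 + √((6 + 116*(-11 + 6*116))/(-11 + 6*116))) = 1/41484 - (-9 + √((6 + 116*(-11 + 696))/(-11 + 696))) = 1/41484 - (-9 + √((6 + 116*685)/685)) = 1/41484 - (-9 + √((6 + 79460)/685)) = 1/41484 - (-9 + √((1/685)*79466)) = 1/41484 - (-9 + √(79466/685)) = 1/41484 - (-9 + √54434210/685) = 1/41484 + (9 - √54434210/685) = 373357/41484 - √54434210/685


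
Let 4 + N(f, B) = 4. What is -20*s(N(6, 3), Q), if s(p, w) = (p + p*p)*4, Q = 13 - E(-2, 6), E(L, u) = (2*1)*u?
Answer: 0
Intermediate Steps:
N(f, B) = 0 (N(f, B) = -4 + 4 = 0)
E(L, u) = 2*u
Q = 1 (Q = 13 - 2*6 = 13 - 1*12 = 13 - 12 = 1)
s(p, w) = 4*p + 4*p**2 (s(p, w) = (p + p**2)*4 = 4*p + 4*p**2)
-20*s(N(6, 3), Q) = -80*0*(1 + 0) = -80*0 = -20*0 = 0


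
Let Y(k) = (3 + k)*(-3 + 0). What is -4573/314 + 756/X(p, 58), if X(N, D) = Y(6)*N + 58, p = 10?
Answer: -301715/16642 ≈ -18.130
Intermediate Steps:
Y(k) = -9 - 3*k (Y(k) = (3 + k)*(-3) = -9 - 3*k)
X(N, D) = 58 - 27*N (X(N, D) = (-9 - 3*6)*N + 58 = (-9 - 18)*N + 58 = -27*N + 58 = 58 - 27*N)
-4573/314 + 756/X(p, 58) = -4573/314 + 756/(58 - 27*10) = -4573*1/314 + 756/(58 - 270) = -4573/314 + 756/(-212) = -4573/314 + 756*(-1/212) = -4573/314 - 189/53 = -301715/16642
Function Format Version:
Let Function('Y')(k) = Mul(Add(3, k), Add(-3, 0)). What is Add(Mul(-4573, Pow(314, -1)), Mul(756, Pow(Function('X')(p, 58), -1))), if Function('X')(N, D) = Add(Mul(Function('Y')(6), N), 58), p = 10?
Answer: Rational(-301715, 16642) ≈ -18.130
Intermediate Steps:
Function('Y')(k) = Add(-9, Mul(-3, k)) (Function('Y')(k) = Mul(Add(3, k), -3) = Add(-9, Mul(-3, k)))
Function('X')(N, D) = Add(58, Mul(-27, N)) (Function('X')(N, D) = Add(Mul(Add(-9, Mul(-3, 6)), N), 58) = Add(Mul(Add(-9, -18), N), 58) = Add(Mul(-27, N), 58) = Add(58, Mul(-27, N)))
Add(Mul(-4573, Pow(314, -1)), Mul(756, Pow(Function('X')(p, 58), -1))) = Add(Mul(-4573, Pow(314, -1)), Mul(756, Pow(Add(58, Mul(-27, 10)), -1))) = Add(Mul(-4573, Rational(1, 314)), Mul(756, Pow(Add(58, -270), -1))) = Add(Rational(-4573, 314), Mul(756, Pow(-212, -1))) = Add(Rational(-4573, 314), Mul(756, Rational(-1, 212))) = Add(Rational(-4573, 314), Rational(-189, 53)) = Rational(-301715, 16642)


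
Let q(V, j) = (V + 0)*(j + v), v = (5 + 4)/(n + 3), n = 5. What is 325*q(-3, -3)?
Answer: 14625/8 ≈ 1828.1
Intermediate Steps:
v = 9/8 (v = (5 + 4)/(5 + 3) = 9/8 ≈ 1.1250)
q(V, j) = V*(9/8 + j) (q(V, j) = (V + 0)*(j + 9/8) = V*(9/8 + j))
325*q(-3, -3) = 325*((1/8)*(-3)*(9 + 8*(-3))) = 325*((1/8)*(-3)*(9 - 24)) = 325*((1/8)*(-3)*(-15)) = 325*(45/8) = 14625/8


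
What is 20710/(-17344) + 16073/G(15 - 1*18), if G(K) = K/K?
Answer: 139374701/8672 ≈ 16072.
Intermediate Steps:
G(K) = 1
20710/(-17344) + 16073/G(15 - 1*18) = 20710/(-17344) + 16073/1 = 20710*(-1/17344) + 16073*1 = -10355/8672 + 16073 = 139374701/8672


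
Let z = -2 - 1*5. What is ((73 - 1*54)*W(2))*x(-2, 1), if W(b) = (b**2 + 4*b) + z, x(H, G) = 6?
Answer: 570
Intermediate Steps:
z = -7 (z = -2 - 5 = -7)
W(b) = -7 + b**2 + 4*b (W(b) = (b**2 + 4*b) - 7 = -7 + b**2 + 4*b)
((73 - 1*54)*W(2))*x(-2, 1) = ((73 - 1*54)*(-7 + 2**2 + 4*2))*6 = ((73 - 54)*(-7 + 4 + 8))*6 = (19*5)*6 = 95*6 = 570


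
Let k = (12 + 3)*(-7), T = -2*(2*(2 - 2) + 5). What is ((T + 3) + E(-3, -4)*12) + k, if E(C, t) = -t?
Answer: -64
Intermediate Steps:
T = -10 (T = -2*(2*0 + 5) = -2*(0 + 5) = -2*5 = -10)
k = -105 (k = 15*(-7) = -105)
((T + 3) + E(-3, -4)*12) + k = ((-10 + 3) - 1*(-4)*12) - 105 = (-7 + 4*12) - 105 = (-7 + 48) - 105 = 41 - 105 = -64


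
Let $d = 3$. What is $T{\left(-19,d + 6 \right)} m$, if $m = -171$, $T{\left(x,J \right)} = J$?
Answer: $-1539$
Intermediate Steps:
$T{\left(-19,d + 6 \right)} m = \left(3 + 6\right) \left(-171\right) = 9 \left(-171\right) = -1539$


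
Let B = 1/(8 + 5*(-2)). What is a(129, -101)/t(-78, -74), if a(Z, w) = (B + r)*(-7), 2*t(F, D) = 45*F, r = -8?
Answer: -119/3510 ≈ -0.033903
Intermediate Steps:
t(F, D) = 45*F/2 (t(F, D) = (45*F)/2 = 45*F/2)
B = -½ (B = 1/(8 - 10) = 1/(-2) = -½ ≈ -0.50000)
a(Z, w) = 119/2 (a(Z, w) = (-½ - 8)*(-7) = -17/2*(-7) = 119/2)
a(129, -101)/t(-78, -74) = 119/(2*(((45/2)*(-78)))) = (119/2)/(-1755) = (119/2)*(-1/1755) = -119/3510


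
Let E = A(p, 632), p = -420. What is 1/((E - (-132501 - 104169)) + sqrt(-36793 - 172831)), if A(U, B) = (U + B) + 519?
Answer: 237401/56359444425 - 2*I*sqrt(52406)/56359444425 ≈ 4.2123e-6 - 8.1237e-9*I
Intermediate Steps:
A(U, B) = 519 + B + U (A(U, B) = (B + U) + 519 = 519 + B + U)
E = 731 (E = 519 + 632 - 420 = 731)
1/((E - (-132501 - 104169)) + sqrt(-36793 - 172831)) = 1/((731 - (-132501 - 104169)) + sqrt(-36793 - 172831)) = 1/((731 - 1*(-236670)) + sqrt(-209624)) = 1/((731 + 236670) + 2*I*sqrt(52406)) = 1/(237401 + 2*I*sqrt(52406))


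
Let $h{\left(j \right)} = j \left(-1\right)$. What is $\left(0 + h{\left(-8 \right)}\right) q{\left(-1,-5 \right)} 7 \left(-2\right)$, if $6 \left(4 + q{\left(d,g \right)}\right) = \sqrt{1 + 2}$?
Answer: $448 - \frac{56 \sqrt{3}}{3} \approx 415.67$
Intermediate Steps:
$h{\left(j \right)} = - j$
$q{\left(d,g \right)} = -4 + \frac{\sqrt{3}}{6}$ ($q{\left(d,g \right)} = -4 + \frac{\sqrt{1 + 2}}{6} = -4 + \frac{\sqrt{3}}{6}$)
$\left(0 + h{\left(-8 \right)}\right) q{\left(-1,-5 \right)} 7 \left(-2\right) = \left(0 - -8\right) \left(-4 + \frac{\sqrt{3}}{6}\right) 7 \left(-2\right) = \left(0 + 8\right) \left(-28 + \frac{7 \sqrt{3}}{6}\right) \left(-2\right) = 8 \left(56 - \frac{7 \sqrt{3}}{3}\right) = 448 - \frac{56 \sqrt{3}}{3}$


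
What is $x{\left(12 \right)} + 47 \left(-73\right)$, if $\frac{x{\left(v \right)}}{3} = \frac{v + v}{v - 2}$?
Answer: $- \frac{17119}{5} \approx -3423.8$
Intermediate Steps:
$x{\left(v \right)} = \frac{6 v}{-2 + v}$ ($x{\left(v \right)} = 3 \frac{v + v}{v - 2} = 3 \frac{2 v}{-2 + v} = \frac{6 v}{-2 + v}$)
$x{\left(12 \right)} + 47 \left(-73\right) = 6 \cdot 12 \frac{1}{-2 + 12} + 47 \left(-73\right) = 6 \cdot 12 \cdot \frac{1}{10} - 3431 = \frac{36}{5} - 3431 = - \frac{17119}{5}$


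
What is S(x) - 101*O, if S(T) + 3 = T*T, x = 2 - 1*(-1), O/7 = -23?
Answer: 16267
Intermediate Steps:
O = -161 (O = 7*(-23) = -161)
x = 3 (x = 2 + 1 = 3)
S(T) = -3 + T² (S(T) = -3 + T*T = -3 + T²)
S(x) - 101*O = (-3 + 3²) - 101*(-161) = (-3 + 9) + 16261 = 6 + 16261 = 16267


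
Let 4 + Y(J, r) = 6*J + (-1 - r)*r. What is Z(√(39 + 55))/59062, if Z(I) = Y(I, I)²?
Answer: 5977/29531 - 490*√94/29531 ≈ 0.041525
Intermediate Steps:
Y(J, r) = -4 + 6*J + r*(-1 - r) (Y(J, r) = -4 + (6*J + (-1 - r)*r) = -4 + (6*J + r*(-1 - r)) = -4 + 6*J + r*(-1 - r))
Z(I) = (-4 - I² + 5*I)² (Z(I) = (-4 - I - I² + 6*I)² = (-4 - I² + 5*I)²)
Z(√(39 + 55))/59062 = (4 + (√(39 + 55))² - 5*√(39 + 55))²/59062 = (4 + (√94)² - 5*√94)²*(1/59062) = (4 + 94 - 5*√94)²*(1/59062) = (98 - 5*√94)²*(1/59062) = (98 - 5*√94)²/59062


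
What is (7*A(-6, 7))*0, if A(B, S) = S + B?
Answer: 0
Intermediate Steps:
A(B, S) = B + S
(7*A(-6, 7))*0 = (7*(-6 + 7))*0 = (7*1)*0 = 7*0 = 0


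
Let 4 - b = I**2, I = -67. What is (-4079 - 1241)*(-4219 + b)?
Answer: 46305280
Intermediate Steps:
b = -4485 (b = 4 - 1*(-67)**2 = 4 - 1*4489 = 4 - 4489 = -4485)
(-4079 - 1241)*(-4219 + b) = (-4079 - 1241)*(-4219 - 4485) = -5320*(-8704) = 46305280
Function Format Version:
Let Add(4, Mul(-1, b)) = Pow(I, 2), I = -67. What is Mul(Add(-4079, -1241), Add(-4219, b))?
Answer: 46305280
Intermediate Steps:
b = -4485 (b = Add(4, Mul(-1, Pow(-67, 2))) = Add(4, Mul(-1, 4489)) = Add(4, -4489) = -4485)
Mul(Add(-4079, -1241), Add(-4219, b)) = Mul(Add(-4079, -1241), Add(-4219, -4485)) = Mul(-5320, -8704) = 46305280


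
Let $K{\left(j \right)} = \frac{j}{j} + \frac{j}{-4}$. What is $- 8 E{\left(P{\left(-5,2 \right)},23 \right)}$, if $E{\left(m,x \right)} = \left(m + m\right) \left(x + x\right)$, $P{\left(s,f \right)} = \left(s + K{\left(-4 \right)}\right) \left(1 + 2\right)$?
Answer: $6624$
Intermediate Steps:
$K{\left(j \right)} = 1 - \frac{j}{4}$ ($K{\left(j \right)} = 1 + j \left(- \frac{1}{4}\right) = 1 - \frac{j}{4}$)
$P{\left(s,f \right)} = 6 + 3 s$ ($P{\left(s,f \right)} = \left(s + \left(1 - -1\right)\right) \left(1 + 2\right) = \left(s + \left(1 + 1\right)\right) 3 = \left(s + 2\right) 3 = \left(2 + s\right) 3 = 6 + 3 s$)
$E{\left(m,x \right)} = 4 m x$ ($E{\left(m,x \right)} = 2 m 2 x = 4 m x$)
$- 8 E{\left(P{\left(-5,2 \right)},23 \right)} = - 8 \cdot 4 \left(6 + 3 \left(-5\right)\right) 23 = - 8 \cdot 4 \left(6 - 15\right) 23 = - 8 \cdot 4 \left(-9\right) 23 = \left(-8\right) \left(-828\right) = 6624$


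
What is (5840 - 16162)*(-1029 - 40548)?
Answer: 429157794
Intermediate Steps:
(5840 - 16162)*(-1029 - 40548) = -10322*(-41577) = 429157794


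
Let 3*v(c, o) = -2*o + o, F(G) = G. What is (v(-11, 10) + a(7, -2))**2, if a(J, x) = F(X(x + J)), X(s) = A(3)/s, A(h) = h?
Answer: 1681/225 ≈ 7.4711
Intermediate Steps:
X(s) = 3/s
v(c, o) = -o/3 (v(c, o) = (-2*o + o)/3 = (-o)/3 = -o/3)
a(J, x) = 3/(J + x) (a(J, x) = 3/(x + J) = 3/(J + x))
(v(-11, 10) + a(7, -2))**2 = (-1/3*10 + 3/(7 - 2))**2 = (-10/3 + 3/5)**2 = (-41/15)**2 = 1681/225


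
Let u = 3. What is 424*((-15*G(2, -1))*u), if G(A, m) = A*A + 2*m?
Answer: -38160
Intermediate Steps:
G(A, m) = A**2 + 2*m
424*((-15*G(2, -1))*u) = 424*(-15*(2**2 + 2*(-1))*3) = 424*(-15*(4 - 2)*3) = 424*(-15*2*3) = 424*(-5*6*3) = 424*(-30*3) = 424*(-90) = -38160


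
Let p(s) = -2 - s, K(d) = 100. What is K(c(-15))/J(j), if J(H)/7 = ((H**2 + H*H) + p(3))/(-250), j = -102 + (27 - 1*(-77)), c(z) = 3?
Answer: -25000/21 ≈ -1190.5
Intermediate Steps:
j = 2 (j = -102 + (27 + 77) = -102 + 104 = 2)
J(H) = 7/50 - 7*H**2/125 (J(H) = 7*(((H**2 + H*H) + (-2 - 1*3))/(-250)) = 7*(((H**2 + H**2) + (-2 - 3))*(-1/250)) = 7*((2*H**2 - 5)*(-1/250)) = 7*((-5 + 2*H**2)*(-1/250)) = 7*(1/50 - H**2/125) = 7/50 - 7*H**2/125)
K(c(-15))/J(j) = 100/(7/50 - 7/125*2**2) = 100/(7/50 - 7/125*4) = 100/(7/50 - 28/125) = 100/(-21/250) = 100*(-250/21) = -25000/21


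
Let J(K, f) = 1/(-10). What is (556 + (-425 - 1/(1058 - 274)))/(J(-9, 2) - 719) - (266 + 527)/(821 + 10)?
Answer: -887365487/780827544 ≈ -1.1364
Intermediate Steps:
J(K, f) = -⅒
(556 + (-425 - 1/(1058 - 274)))/(J(-9, 2) - 719) - (266 + 527)/(821 + 10) = (556 + (-425 - 1/(1058 - 274)))/(-⅒ - 719) - (266 + 527)/(821 + 10) = (556 + (-425 - 1/784))/(-7191/10) - 793/831 = (556 + (-425 - 1*1/784))*(-10/7191) - 793/831 = (556 + (-425 - 1/784))*(-10/7191) - 1*793/831 = (556 - 333201/784)*(-10/7191) - 793/831 = (102703/784)*(-10/7191) - 793/831 = -513515/2818872 - 793/831 = -887365487/780827544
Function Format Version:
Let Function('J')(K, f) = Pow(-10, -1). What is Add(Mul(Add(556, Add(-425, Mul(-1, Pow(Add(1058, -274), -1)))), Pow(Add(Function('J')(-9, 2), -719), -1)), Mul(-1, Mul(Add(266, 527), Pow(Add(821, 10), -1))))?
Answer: Rational(-887365487, 780827544) ≈ -1.1364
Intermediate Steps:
Function('J')(K, f) = Rational(-1, 10)
Add(Mul(Add(556, Add(-425, Mul(-1, Pow(Add(1058, -274), -1)))), Pow(Add(Function('J')(-9, 2), -719), -1)), Mul(-1, Mul(Add(266, 527), Pow(Add(821, 10), -1)))) = Add(Mul(Add(556, Add(-425, Mul(-1, Pow(Add(1058, -274), -1)))), Pow(Add(Rational(-1, 10), -719), -1)), Mul(-1, Mul(Add(266, 527), Pow(Add(821, 10), -1)))) = Add(Mul(Add(556, Add(-425, Mul(-1, Pow(784, -1)))), Pow(Rational(-7191, 10), -1)), Mul(-1, Mul(793, Pow(831, -1)))) = Add(Mul(Add(556, Add(-425, Mul(-1, Rational(1, 784)))), Rational(-10, 7191)), Mul(-1, Mul(793, Rational(1, 831)))) = Add(Mul(Add(556, Add(-425, Rational(-1, 784))), Rational(-10, 7191)), Mul(-1, Rational(793, 831))) = Add(Mul(Add(556, Rational(-333201, 784)), Rational(-10, 7191)), Rational(-793, 831)) = Add(Mul(Rational(102703, 784), Rational(-10, 7191)), Rational(-793, 831)) = Add(Rational(-513515, 2818872), Rational(-793, 831)) = Rational(-887365487, 780827544)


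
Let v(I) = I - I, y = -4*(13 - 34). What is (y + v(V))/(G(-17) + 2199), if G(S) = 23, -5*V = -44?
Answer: 42/1111 ≈ 0.037804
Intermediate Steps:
y = 84 (y = -4*(-21) = 84)
V = 44/5 (V = -⅕*(-44) = 44/5 ≈ 8.8000)
v(I) = 0
(y + v(V))/(G(-17) + 2199) = (84 + 0)/(23 + 2199) = 84/2222 = 84*(1/2222) = 42/1111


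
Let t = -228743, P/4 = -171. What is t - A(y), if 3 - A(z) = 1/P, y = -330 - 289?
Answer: -156462265/684 ≈ -2.2875e+5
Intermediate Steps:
P = -684 (P = 4*(-171) = -684)
y = -619
A(z) = 2053/684 (A(z) = 3 - 1/(-684) = 3 - 1*(-1/684) = 3 + 1/684 = 2053/684)
t - A(y) = -228743 - 1*2053/684 = -228743 - 2053/684 = -156462265/684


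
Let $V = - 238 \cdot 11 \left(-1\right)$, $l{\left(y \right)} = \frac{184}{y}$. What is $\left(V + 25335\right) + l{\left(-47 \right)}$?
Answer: $\frac{1313607}{47} \approx 27949.0$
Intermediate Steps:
$V = 2618$ ($V = \left(-238\right) \left(-11\right) = 2618$)
$\left(V + 25335\right) + l{\left(-47 \right)} = \left(2618 + 25335\right) + \frac{184}{-47} = 27953 + 184 \left(- \frac{1}{47}\right) = 27953 - \frac{184}{47} = \frac{1313607}{47}$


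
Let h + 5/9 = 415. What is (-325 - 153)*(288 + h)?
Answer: -3021916/9 ≈ -3.3577e+5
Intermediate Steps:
h = 3730/9 (h = -5/9 + 415 = 3730/9 ≈ 414.44)
(-325 - 153)*(288 + h) = (-325 - 153)*(288 + 3730/9) = -478*6322/9 = -3021916/9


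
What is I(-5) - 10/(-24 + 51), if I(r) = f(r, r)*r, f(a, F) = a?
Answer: 665/27 ≈ 24.630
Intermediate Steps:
I(r) = r**2 (I(r) = r*r = r**2)
I(-5) - 10/(-24 + 51) = (-5)**2 - 10/(-24 + 51) = 25 - 10/27 = 665/27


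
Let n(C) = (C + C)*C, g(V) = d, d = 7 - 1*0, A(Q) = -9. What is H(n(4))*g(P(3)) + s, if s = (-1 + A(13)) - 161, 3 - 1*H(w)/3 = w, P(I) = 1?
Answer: -780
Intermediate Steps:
d = 7 (d = 7 + 0 = 7)
g(V) = 7
n(C) = 2*C² (n(C) = (2*C)*C = 2*C²)
H(w) = 9 - 3*w
s = -171 (s = (-1 - 9) - 161 = -10 - 161 = -171)
H(n(4))*g(P(3)) + s = (9 - 6*4²)*7 - 171 = (9 - 6*16)*7 - 171 = (9 - 3*32)*7 - 171 = (9 - 96)*7 - 171 = -87*7 - 171 = -609 - 171 = -780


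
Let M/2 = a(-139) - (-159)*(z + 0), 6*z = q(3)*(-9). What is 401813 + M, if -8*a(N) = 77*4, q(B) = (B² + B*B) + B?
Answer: 391719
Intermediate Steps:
q(B) = B + 2*B² (q(B) = (B² + B²) + B = 2*B² + B = B + 2*B²)
a(N) = -77/2 (a(N) = -77*4/8 = -⅛*308 = -77/2)
z = -63/2 (z = ((3*(1 + 2*3))*(-9))/6 = ((3*(1 + 6))*(-9))/6 = ((3*7)*(-9))/6 = (21*(-9))/6 = (⅙)*(-189) = -63/2 ≈ -31.500)
M = -10094 (M = 2*(-77/2 - (-159)*(-63/2 + 0)) = 2*(-77/2 - (-159)*(-63)/2) = 2*(-77/2 - 1*10017/2) = 2*(-77/2 - 10017/2) = 2*(-5047) = -10094)
401813 + M = 401813 - 10094 = 391719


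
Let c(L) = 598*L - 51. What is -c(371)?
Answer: -221807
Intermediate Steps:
c(L) = -51 + 598*L
-c(371) = -(-51 + 598*371) = -(-51 + 221858) = -1*221807 = -221807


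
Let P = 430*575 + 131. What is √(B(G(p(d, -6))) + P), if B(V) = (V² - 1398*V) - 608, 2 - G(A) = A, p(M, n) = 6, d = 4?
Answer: √252381 ≈ 502.38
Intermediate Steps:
G(A) = 2 - A
B(V) = -608 + V² - 1398*V
P = 247381 (P = 247250 + 131 = 247381)
√(B(G(p(d, -6))) + P) = √((-608 + (2 - 1*6)² - 1398*(2 - 1*6)) + 247381) = √((-608 + (2 - 6)² - 1398*(2 - 6)) + 247381) = √((-608 + (-4)² - 1398*(-4)) + 247381) = √((-608 + 16 + 5592) + 247381) = √(5000 + 247381) = √252381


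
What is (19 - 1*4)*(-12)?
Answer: -180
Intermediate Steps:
(19 - 1*4)*(-12) = (19 - 4)*(-12) = 15*(-12) = -180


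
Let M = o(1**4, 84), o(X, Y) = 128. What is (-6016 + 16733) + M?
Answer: 10845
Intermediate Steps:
M = 128
(-6016 + 16733) + M = (-6016 + 16733) + 128 = 10717 + 128 = 10845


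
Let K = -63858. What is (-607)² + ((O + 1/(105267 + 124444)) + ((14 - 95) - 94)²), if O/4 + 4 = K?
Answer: 32992472087/229711 ≈ 1.4363e+5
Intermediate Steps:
O = -255448 (O = -16 + 4*(-63858) = -16 - 255432 = -255448)
(-607)² + ((O + 1/(105267 + 124444)) + ((14 - 95) - 94)²) = (-607)² + ((-255448 + 1/(105267 + 124444)) + ((14 - 95) - 94)²) = 368449 + ((-255448 + 1/229711) + (-81 - 94)²) = 368449 + ((-255448 + 1/229711) + (-175)²) = 368449 + (-58679215527/229711 + 30625) = 368449 - 51644316152/229711 = 32992472087/229711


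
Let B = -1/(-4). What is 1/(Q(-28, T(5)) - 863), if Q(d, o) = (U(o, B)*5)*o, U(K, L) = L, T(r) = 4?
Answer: -1/858 ≈ -0.0011655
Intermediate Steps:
B = 1/4 (B = -1*(-1/4) = 1/4 ≈ 0.25000)
Q(d, o) = 5*o/4 (Q(d, o) = ((1/4)*5)*o = 5*o/4)
1/(Q(-28, T(5)) - 863) = 1/((5/4)*4 - 863) = 1/(5 - 863) = 1/(-858) = -1/858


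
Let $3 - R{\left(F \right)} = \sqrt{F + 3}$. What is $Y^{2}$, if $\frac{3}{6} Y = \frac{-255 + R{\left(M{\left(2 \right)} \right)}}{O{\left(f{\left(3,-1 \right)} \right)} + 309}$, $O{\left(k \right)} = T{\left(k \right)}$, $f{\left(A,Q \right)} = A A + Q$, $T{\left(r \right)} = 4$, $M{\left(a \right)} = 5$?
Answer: $\frac{254048}{97969} + \frac{4032 \sqrt{2}}{97969} \approx 2.6514$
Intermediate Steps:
$f{\left(A,Q \right)} = Q + A^{2}$ ($f{\left(A,Q \right)} = A^{2} + Q = Q + A^{2}$)
$R{\left(F \right)} = 3 - \sqrt{3 + F}$ ($R{\left(F \right)} = 3 - \sqrt{F + 3} = 3 - \sqrt{3 + F}$)
$O{\left(k \right)} = 4$
$Y = - \frac{504}{313} - \frac{4 \sqrt{2}}{313}$ ($Y = 2 \frac{-255 + \left(3 - \sqrt{3 + 5}\right)}{4 + 309} = 2 \frac{-255 + \left(3 - \sqrt{8}\right)}{313} = 2 \left(-255 + \left(3 - 2 \sqrt{2}\right)\right) \frac{1}{313} = 2 \left(-252 - 2 \sqrt{2}\right) \frac{1}{313} = 2 \left(- \frac{252}{313} - \frac{2 \sqrt{2}}{313}\right) = - \frac{504}{313} - \frac{4 \sqrt{2}}{313} \approx -1.6283$)
$Y^{2} = \left(- \frac{504}{313} - \frac{4 \sqrt{2}}{313}\right)^{2}$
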